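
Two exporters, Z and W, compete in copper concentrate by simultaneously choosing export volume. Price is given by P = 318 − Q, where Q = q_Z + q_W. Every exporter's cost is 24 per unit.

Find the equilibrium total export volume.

196

Exporter Z's profit: π = q_Z(318 − (q_Z + q_W)) − 24q_Z.
∂π/∂q_Z = 294 − 2q_Z − q_W = 0, so q_Z = 147 − 0.5q_W.
Setting q_Z = q_W in the reaction function: q_Z = 147 − 0.5q_Z, so q_Z = 147 / 1.5 = 98.
Total export volume: 98 + 98 = 196.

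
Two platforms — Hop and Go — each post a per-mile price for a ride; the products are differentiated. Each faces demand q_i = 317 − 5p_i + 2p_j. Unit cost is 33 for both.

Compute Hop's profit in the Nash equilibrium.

3712.8125

Hop's profit: π = (p_{Hop} − 33)(317 − 5p_{Hop} + 2p_{Go}).
∂π/∂p_{Hop} = 482 − 10p_{Hop} + 2p_{Go} = 0 ⇒ p_{Hop} = 48.2 + 0.2p_{Go}.
The game is symmetric, so in equilibrium p_{Go} = p_{Hop}: the reaction function gives 0.8p_{Hop} = 48.2, hence p_{Hop} = 60.25.
q_{Hop} = 317 − 5·60.25 + 2·60.25 = 136.25.
Profit = (60.25 − 33)·136.25 = 3712.8125.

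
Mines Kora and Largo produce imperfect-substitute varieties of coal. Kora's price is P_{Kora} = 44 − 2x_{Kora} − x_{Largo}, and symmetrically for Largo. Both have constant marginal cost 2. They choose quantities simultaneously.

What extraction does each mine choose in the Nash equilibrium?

8.4

Mine Kora's profit: π = x_{Kora}(44 − 2x_{Kora} − x_{Largo}) − 2x_{Kora}.
∂π/∂x_{Kora} = 42 − 4x_{Kora} − x_{Largo} = 0 ⇒ x_{Kora} = 10.5 − 0.25x_{Largo}.
The game is symmetric, so in equilibrium x_{Largo} = x_{Kora}: the reaction function gives 1.25x_{Kora} = 10.5, hence x_{Kora} = 8.4.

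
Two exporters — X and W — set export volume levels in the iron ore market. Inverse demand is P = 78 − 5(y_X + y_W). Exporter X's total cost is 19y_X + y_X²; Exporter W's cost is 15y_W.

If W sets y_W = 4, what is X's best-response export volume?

3.25

Exporter X's profit: π = y_X(78 − 5(y_X + y_W)) − 19y_X − y_X².
∂π/∂y_X = 59 − 12y_X − 5y_W = 0, so y_X = 59/12 − (5/12)y_W.
At y_W = 4: y_X = 59/12 − (5/12)·4 = 3.25.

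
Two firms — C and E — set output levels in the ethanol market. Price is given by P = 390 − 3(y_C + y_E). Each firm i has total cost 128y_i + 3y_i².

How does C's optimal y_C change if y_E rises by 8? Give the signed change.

Firm C's profit: π = y_C(390 − 3(y_C + y_E)) − 128y_C − 3y_C².
∂π/∂y_C = 262 − 12y_C − 3y_E = 0, so y_C = 131/6 − 0.25y_E.
The reaction-function slope is −0.25, so an 8-unit rise in y_E moves y_C by −0.25 × 8 = −2. C's best response falls — the actions are strategic substitutes.

-2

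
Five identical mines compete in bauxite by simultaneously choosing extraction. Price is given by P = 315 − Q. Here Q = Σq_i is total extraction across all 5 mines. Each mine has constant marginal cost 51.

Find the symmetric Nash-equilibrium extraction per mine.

44

A representative mine's profit is π_i = q_i(315 − Q) − 51q_i, with Q = q_i + Σ_{j≠i} q_j.
First-order condition: 264 − 2q_i − Σ_{j≠i} q_j = 0.
With identical mines, set every q_j = q: then 264 − 2q − 4q = 0, i.e. q = 264/6 = 44.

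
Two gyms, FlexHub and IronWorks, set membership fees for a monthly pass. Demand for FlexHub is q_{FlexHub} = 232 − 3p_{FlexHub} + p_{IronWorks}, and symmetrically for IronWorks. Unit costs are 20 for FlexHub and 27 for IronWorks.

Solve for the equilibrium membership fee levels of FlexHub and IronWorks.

59, 62

FlexHub's profit: π = (p_{FlexHub} − 20)(232 − 3p_{FlexHub} + p_{IronWorks}).
∂π/∂p_{FlexHub} = 292 − 6p_{FlexHub} + p_{IronWorks} = 0 ⇒ p_{FlexHub} = 146/3 + (1/6)p_{IronWorks}.
Similarly p_{IronWorks} = 313/6 + (1/6)p_{FlexHub}.
Substituting the second reaction function into the first: p_{FlexHub} = 146/3 + (1/6)(313/6 + (1/6)p_{FlexHub}), which gives (35/36)p_{FlexHub} = 2065/36 ⇒ p_{FlexHub} = 59.
Then p_{IronWorks} = 313/6 + (1/6)·59 = 62.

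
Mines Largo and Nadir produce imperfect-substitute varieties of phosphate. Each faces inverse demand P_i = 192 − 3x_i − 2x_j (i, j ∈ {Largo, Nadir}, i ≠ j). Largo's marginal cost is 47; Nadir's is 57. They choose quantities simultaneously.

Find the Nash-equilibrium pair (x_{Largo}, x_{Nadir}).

Mine Largo's profit: π = x_{Largo}(192 − 3x_{Largo} − 2x_{Nadir}) − 47x_{Largo}.
∂π/∂x_{Largo} = 145 − 6x_{Largo} − 2x_{Nadir} = 0 ⇒ x_{Largo} = 145/6 − (1/3)x_{Nadir}.
Similarly x_{Nadir} = 22.5 − (1/3)x_{Largo}.
Solving the two reaction functions simultaneously: (1 − (−1/3)(−1/3))x_{Largo} = 145/6 − (1/3)·22.5, so (8/9)x_{Largo} = 50/3 and x_{Largo} = 18.75.
Then x_{Nadir} = 22.5 − (1/3)·18.75 = 16.25.

18.75, 16.25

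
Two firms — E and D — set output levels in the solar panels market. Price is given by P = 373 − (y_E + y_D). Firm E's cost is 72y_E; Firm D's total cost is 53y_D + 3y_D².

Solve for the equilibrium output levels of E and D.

Firm E's profit: π = y_E(373 − (y_E + y_D)) − 72y_E.
∂π/∂y_E = 301 − 2y_E − y_D = 0, so y_E = 150.5 − 0.5y_D.
For D: ∂π/∂y_D = 320 − 8y_D − y_E = 0 ⇒ y_D = 40 − 0.125y_E.
Substituting the second reaction function into the first: y_E = 150.5 − 0.5(40 − 0.125y_E), which gives 0.9375y_E = 130.5 ⇒ y_E = 139.2.
Then y_D = 40 − 0.125·139.2 = 22.6.

139.2, 22.6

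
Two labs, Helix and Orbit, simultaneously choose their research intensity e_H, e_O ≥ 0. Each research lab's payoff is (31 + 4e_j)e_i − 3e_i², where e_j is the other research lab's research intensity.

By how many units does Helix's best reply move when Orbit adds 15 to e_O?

10

Helix's payoff is (31 + 4e_O)e_H − 3e_H².
∂π/∂e_H = 31 + 4e_O − 6e_H = 0, so e_H = 31/6 + (2/3)e_O.
The reaction-function slope is 2/3, so a 15-unit rise in e_O moves e_H by 2/3 × 15 = 10. Helix's best response rises — the actions are strategic complements.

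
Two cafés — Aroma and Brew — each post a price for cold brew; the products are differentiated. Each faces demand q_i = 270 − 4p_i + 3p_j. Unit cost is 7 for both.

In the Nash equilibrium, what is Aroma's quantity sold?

210.4

Aroma's profit: π = (p_{Aroma} − 7)(270 − 4p_{Aroma} + 3p_{Brew}).
∂π/∂p_{Aroma} = 298 − 8p_{Aroma} + 3p_{Brew} = 0 ⇒ p_{Aroma} = 37.25 + 0.375p_{Brew}.
The game is symmetric, so in equilibrium p_{Brew} = p_{Aroma}: the reaction function gives 0.625p_{Aroma} = 37.25, hence p_{Aroma} = 59.6.
q_{Aroma} = 270 − 4·59.6 + 3·59.6 = 210.4.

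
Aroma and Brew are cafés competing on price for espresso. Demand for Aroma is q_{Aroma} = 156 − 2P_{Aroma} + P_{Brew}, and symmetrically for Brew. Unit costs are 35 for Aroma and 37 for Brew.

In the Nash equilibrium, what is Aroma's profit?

Aroma's profit: π = (P_{Aroma} − 35)(156 − 2P_{Aroma} + P_{Brew}).
∂π/∂P_{Aroma} = 226 − 4P_{Aroma} + P_{Brew} = 0 ⇒ P_{Aroma} = 56.5 + 0.25P_{Brew}.
Similarly P_{Brew} = 57.5 + 0.25P_{Aroma}.
Plugging P_{Brew} into Aroma's best response: P_{Aroma} = 56.5 + 0.25(57.5 + 0.25P_{Aroma}) ⇒ 0.9375P_{Aroma} = 70.875, so P_{Aroma} = 75.6.
Then P_{Brew} = 57.5 + 0.25·75.6 = 76.4.
q_{Aroma} = 156 − 2·75.6 + 76.4 = 81.2.
Profit = (75.6 − 35)·81.2 = 3296.72.

3296.72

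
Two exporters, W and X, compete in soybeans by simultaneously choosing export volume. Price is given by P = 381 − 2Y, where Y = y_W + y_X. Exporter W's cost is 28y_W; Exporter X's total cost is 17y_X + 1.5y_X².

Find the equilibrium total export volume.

103.875

Exporter W's profit: π = y_W(381 − 2(y_W + y_X)) − 28y_W.
∂π/∂y_W = 353 − 4y_W − 2y_X = 0, so y_W = 88.25 − 0.5y_X.
For X: ∂π/∂y_X = 364 − 7y_X − 2y_W = 0 ⇒ y_X = 52 − (2/7)y_W.
Plugging y_X into W's best response: y_W = 88.25 − 0.5(52 − (2/7)y_W) ⇒ (6/7)y_W = 62.25, so y_W = 72.625.
Then y_X = 52 − (2/7)·72.625 = 31.25.
Total export volume: 72.625 + 31.25 = 103.875.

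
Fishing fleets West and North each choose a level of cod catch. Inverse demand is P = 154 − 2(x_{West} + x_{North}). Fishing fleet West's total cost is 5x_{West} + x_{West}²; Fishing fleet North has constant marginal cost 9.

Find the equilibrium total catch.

43.9

Fishing fleet West's profit: π = x_{West}(154 − 2(x_{West} + x_{North})) − 5x_{West} − x_{West}².
∂π/∂x_{West} = 149 − 6x_{West} − 2x_{North} = 0, so x_{West} = 149/6 − (1/3)x_{North}.
For North: ∂π/∂x_{North} = 145 − 4x_{North} − 2x_{West} = 0 ⇒ x_{North} = 36.25 − 0.5x_{West}.
Plugging x_{North} into West's best response: x_{West} = 149/6 − (1/3)(36.25 − 0.5x_{West}) ⇒ (5/6)x_{West} = 12.75, so x_{West} = 15.3.
Then x_{North} = 36.25 − 0.5·15.3 = 28.6.
Total catch: 15.3 + 28.6 = 43.9.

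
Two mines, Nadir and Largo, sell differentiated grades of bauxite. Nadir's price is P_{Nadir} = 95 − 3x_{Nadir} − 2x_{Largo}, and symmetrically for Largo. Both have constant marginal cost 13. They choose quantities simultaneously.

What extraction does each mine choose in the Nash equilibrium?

10.25

Mine Nadir's profit: π = x_{Nadir}(95 − 3x_{Nadir} − 2x_{Largo}) − 13x_{Nadir}.
∂π/∂x_{Nadir} = 82 − 6x_{Nadir} − 2x_{Largo} = 0 ⇒ x_{Nadir} = 41/3 − (1/3)x_{Largo}.
The game is symmetric, so in equilibrium x_{Largo} = x_{Nadir}: the reaction function gives (4/3)x_{Nadir} = 41/3, hence x_{Nadir} = 10.25.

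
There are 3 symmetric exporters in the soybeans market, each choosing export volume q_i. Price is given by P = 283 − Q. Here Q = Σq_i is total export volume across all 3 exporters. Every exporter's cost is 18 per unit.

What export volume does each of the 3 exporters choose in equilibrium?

66.25

A representative exporter's profit is π_i = q_i(283 − Q) − 18q_i, with Q = q_i + Σ_{j≠i} q_j.
First-order condition: 265 − 2q_i − Σ_{j≠i} q_j = 0.
With identical exporters, set every q_j = q: then 265 − 2q − 2q = 0, i.e. q = 265/4 = 66.25.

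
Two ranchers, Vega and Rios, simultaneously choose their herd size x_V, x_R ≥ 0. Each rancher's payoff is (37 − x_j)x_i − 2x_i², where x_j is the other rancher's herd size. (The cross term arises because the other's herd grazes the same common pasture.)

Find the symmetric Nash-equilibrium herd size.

7.4

Vega's payoff is (37 − x_R)x_V − 2x_V².
∂π/∂x_V = 37 − x_R − 4x_V = 0, so x_V = 9.25 − 0.25x_R.
By symmetry x_R = x_V; substituting into the reaction function, 1.25x_V = 9.25 and x_V = 7.4.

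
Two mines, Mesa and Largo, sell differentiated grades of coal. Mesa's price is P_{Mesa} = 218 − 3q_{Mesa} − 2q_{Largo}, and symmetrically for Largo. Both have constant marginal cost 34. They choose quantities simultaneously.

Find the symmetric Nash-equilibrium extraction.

Mine Mesa's profit: π = q_{Mesa}(218 − 3q_{Mesa} − 2q_{Largo}) − 34q_{Mesa}.
∂π/∂q_{Mesa} = 184 − 6q_{Mesa} − 2q_{Largo} = 0 ⇒ q_{Mesa} = 92/3 − (1/3)q_{Largo}.
Setting q_{Mesa} = q_{Largo} in the reaction function: q_{Mesa} = 92/3 − (1/3)q_{Mesa}, so q_{Mesa} = (92/3) / (4/3) = 23.

23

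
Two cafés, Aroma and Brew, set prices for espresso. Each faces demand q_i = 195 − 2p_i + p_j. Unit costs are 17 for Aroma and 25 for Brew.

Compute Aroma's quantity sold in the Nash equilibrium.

Aroma's profit: π = (p_{Aroma} − 17)(195 − 2p_{Aroma} + p_{Brew}).
∂π/∂p_{Aroma} = 229 − 4p_{Aroma} + p_{Brew} = 0 ⇒ p_{Aroma} = 57.25 + 0.25p_{Brew}.
Similarly p_{Brew} = 61.25 + 0.25p_{Aroma}.
Plugging p_{Brew} into Aroma's best response: p_{Aroma} = 57.25 + 0.25(61.25 + 0.25p_{Aroma}) ⇒ 0.9375p_{Aroma} = 72.5625, so p_{Aroma} = 77.4.
Then p_{Brew} = 61.25 + 0.25·77.4 = 80.6.
q_{Aroma} = 195 − 2·77.4 + 80.6 = 120.8.

120.8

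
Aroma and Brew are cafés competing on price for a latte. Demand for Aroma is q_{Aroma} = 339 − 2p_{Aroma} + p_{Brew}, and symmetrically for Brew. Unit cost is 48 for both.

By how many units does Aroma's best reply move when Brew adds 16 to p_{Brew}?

Aroma's profit: π = (p_{Aroma} − 48)(339 − 2p_{Aroma} + p_{Brew}).
∂π/∂p_{Aroma} = 435 − 4p_{Aroma} + p_{Brew} = 0 ⇒ p_{Aroma} = 108.75 + 0.25p_{Brew}.
The reaction-function slope is 0.25, so a 16-unit rise in p_{Brew} moves p_{Aroma} by 0.25 × 16 = 4. Aroma's best response rises — the actions are strategic complements.

4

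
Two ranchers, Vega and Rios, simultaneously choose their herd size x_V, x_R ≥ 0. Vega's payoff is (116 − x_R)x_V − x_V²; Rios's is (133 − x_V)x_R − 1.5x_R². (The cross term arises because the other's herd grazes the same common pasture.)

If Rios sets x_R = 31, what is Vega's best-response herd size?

42.5

Expanding Vega's payoff: 116x_V − x_Rx_V − x_V².
∂π/∂x_V = 116 − x_R − 2x_V = 0, so x_V = 58 − 0.5x_R.
At x_R = 31: x_V = 58 − 0.5·31 = 42.5.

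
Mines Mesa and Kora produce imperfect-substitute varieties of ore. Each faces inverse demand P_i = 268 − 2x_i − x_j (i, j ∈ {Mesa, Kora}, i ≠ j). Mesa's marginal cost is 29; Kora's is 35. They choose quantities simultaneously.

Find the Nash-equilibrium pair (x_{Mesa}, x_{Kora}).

Mine Mesa's profit: π = x_{Mesa}(268 − 2x_{Mesa} − x_{Kora}) − 29x_{Mesa}.
∂π/∂x_{Mesa} = 239 − 4x_{Mesa} − x_{Kora} = 0 ⇒ x_{Mesa} = 59.75 − 0.25x_{Kora}.
Similarly x_{Kora} = 58.25 − 0.25x_{Mesa}.
Plugging x_{Kora} into Mesa's best response: x_{Mesa} = 59.75 − 0.25(58.25 − 0.25x_{Mesa}) ⇒ 0.9375x_{Mesa} = 45.1875, so x_{Mesa} = 48.2.
Then x_{Kora} = 58.25 − 0.25·48.2 = 46.2.

48.2, 46.2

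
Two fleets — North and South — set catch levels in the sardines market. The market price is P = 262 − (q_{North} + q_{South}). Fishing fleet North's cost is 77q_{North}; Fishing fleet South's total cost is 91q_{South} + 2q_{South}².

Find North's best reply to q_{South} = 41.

72

Fishing fleet North's profit: π = q_{North}(262 − (q_{North} + q_{South})) − 77q_{North}.
∂π/∂q_{North} = 185 − 2q_{North} − q_{South} = 0, so q_{North} = 92.5 − 0.5q_{South}.
At q_{South} = 41: q_{North} = 92.5 − 0.5·41 = 72.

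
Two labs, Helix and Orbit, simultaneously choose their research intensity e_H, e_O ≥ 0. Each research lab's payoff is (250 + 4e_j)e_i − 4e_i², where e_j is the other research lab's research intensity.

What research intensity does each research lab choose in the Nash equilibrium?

62.5

Helix's payoff is (250 + 4e_O)e_H − 4e_H².
∂π/∂e_H = 250 + 4e_O − 8e_H = 0, so e_H = 31.25 + 0.5e_O.
Setting e_H = e_O in the reaction function: e_H = 31.25 + 0.5e_H, so e_H = 31.25 / 0.5 = 62.5.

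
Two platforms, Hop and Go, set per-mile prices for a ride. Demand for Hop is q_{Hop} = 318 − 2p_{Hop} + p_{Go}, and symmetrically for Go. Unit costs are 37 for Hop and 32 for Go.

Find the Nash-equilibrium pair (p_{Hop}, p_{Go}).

Hop's profit: π = (p_{Hop} − 37)(318 − 2p_{Hop} + p_{Go}).
∂π/∂p_{Hop} = 392 − 4p_{Hop} + p_{Go} = 0 ⇒ p_{Hop} = 98 + 0.25p_{Go}.
Similarly p_{Go} = 95.5 + 0.25p_{Hop}.
Substituting the second reaction function into the first: p_{Hop} = 98 + 0.25(95.5 + 0.25p_{Hop}), which gives 0.9375p_{Hop} = 121.875 ⇒ p_{Hop} = 130.
Then p_{Go} = 95.5 + 0.25·130 = 128.

130, 128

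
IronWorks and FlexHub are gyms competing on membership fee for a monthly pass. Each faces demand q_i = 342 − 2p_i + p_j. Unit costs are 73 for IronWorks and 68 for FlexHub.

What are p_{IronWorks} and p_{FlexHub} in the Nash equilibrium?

162, 160

IronWorks's profit: π = (p_{IronWorks} − 73)(342 − 2p_{IronWorks} + p_{FlexHub}).
∂π/∂p_{IronWorks} = 488 − 4p_{IronWorks} + p_{FlexHub} = 0 ⇒ p_{IronWorks} = 122 + 0.25p_{FlexHub}.
Similarly p_{FlexHub} = 119.5 + 0.25p_{IronWorks}.
Solving the two reaction functions simultaneously: (1 − (0.25)(0.25))p_{IronWorks} = 122 + 0.25·119.5, so 0.9375p_{IronWorks} = 151.875 and p_{IronWorks} = 162.
Then p_{FlexHub} = 119.5 + 0.25·162 = 160.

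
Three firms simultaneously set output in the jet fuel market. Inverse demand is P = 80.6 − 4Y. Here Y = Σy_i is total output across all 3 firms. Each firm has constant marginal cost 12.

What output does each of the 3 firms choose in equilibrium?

4.2875

A representative firm's profit is π_i = y_i(80.6 − 4Y) − 12y_i, with Y = y_i + Σ_{j≠i} y_j.
First-order condition: 68.6 − 8y_i − 4Σ_{j≠i} y_j = 0.
In a symmetric equilibrium every firm chooses the same y, so Σ_{j≠i} y_j = 2y. The condition becomes 68.6 − 16y = 0, giving y = 68.6/16 = 4.2875.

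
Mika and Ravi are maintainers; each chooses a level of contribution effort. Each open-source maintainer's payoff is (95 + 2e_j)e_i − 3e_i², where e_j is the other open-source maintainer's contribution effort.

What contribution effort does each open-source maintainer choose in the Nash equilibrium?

23.75

Mika's payoff is (95 + 2e_R)e_M − 3e_M².
∂π/∂e_M = 95 + 2e_R − 6e_M = 0, so e_M = 95/6 + (1/3)e_R.
By symmetry e_R = e_M; substituting into the reaction function, (2/3)e_M = 95/6 and e_M = 23.75.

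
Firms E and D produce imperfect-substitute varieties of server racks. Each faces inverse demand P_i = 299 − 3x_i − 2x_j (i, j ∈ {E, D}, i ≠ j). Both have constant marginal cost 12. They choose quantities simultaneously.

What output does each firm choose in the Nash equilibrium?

Firm E's profit: π = x_E(299 − 3x_E − 2x_D) − 12x_E.
∂π/∂x_E = 287 − 6x_E − 2x_D = 0 ⇒ x_E = 287/6 − (1/3)x_D.
By symmetry x_D = x_E; substituting into the reaction function, (4/3)x_E = 287/6 and x_E = 35.875.

35.875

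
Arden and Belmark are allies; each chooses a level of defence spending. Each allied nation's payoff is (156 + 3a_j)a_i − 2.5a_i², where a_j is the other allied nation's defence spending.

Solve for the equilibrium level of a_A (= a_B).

Arden's payoff is (156 + 3a_B)a_A − 2.5a_A².
∂π/∂a_A = 156 + 3a_B − 5a_A = 0, so a_A = 31.2 + 0.6a_B.
Setting a_A = a_B in the reaction function: a_A = 31.2 + 0.6a_A, so a_A = 31.2 / 0.4 = 78.

78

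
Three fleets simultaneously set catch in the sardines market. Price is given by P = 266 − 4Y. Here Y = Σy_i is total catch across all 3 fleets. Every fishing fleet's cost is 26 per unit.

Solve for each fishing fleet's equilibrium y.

15

A representative fishing fleet's profit is π_i = y_i(266 − 4Y) − 26y_i, with Y = y_i + Σ_{j≠i} y_j.
First-order condition: 240 − 8y_i − 4Σ_{j≠i} y_j = 0.
Imposing symmetry (y_j = y for all j) turns Σ_{j≠i} y_j into 2y, so 240 = 16y and y = 15.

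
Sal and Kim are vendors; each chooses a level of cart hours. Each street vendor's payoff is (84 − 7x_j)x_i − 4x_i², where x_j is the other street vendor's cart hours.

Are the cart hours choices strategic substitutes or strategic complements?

Sal's payoff is (84 − 7x_K)x_S − 4x_S².
∂π/∂x_S = 84 − 7x_K − 8x_S = 0, so x_S = 10.5 − 0.875x_K.
The best-response slope dx_S/dx_K = −0.875 < 0: the reaction function is downward-sloping, so the choices are strategic substitutes.

strategic substitutes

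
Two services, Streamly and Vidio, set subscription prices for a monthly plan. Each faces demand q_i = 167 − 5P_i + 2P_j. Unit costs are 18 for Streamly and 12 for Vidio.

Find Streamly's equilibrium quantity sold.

67.5

Streamly's profit: π = (P_{Streamly} − 18)(167 − 5P_{Streamly} + 2P_{Vidio}).
∂π/∂P_{Streamly} = 257 − 10P_{Streamly} + 2P_{Vidio} = 0 ⇒ P_{Streamly} = 25.7 + 0.2P_{Vidio}.
Similarly P_{Vidio} = 22.7 + 0.2P_{Streamly}.
Substituting the second reaction function into the first: P_{Streamly} = 25.7 + 0.2(22.7 + 0.2P_{Streamly}), which gives 0.96P_{Streamly} = 30.24 ⇒ P_{Streamly} = 31.5.
Then P_{Vidio} = 22.7 + 0.2·31.5 = 29.
q_{Streamly} = 167 − 5·31.5 + 2·29 = 67.5.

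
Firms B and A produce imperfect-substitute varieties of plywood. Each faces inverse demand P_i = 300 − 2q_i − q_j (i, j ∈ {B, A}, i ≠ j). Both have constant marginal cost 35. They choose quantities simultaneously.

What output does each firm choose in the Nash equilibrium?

Firm B's profit: π = q_B(300 − 2q_B − q_A) − 35q_B.
∂π/∂q_B = 265 − 4q_B − q_A = 0 ⇒ q_B = 66.25 − 0.25q_A.
By symmetry q_A = q_B; substituting into the reaction function, 1.25q_B = 66.25 and q_B = 53.

53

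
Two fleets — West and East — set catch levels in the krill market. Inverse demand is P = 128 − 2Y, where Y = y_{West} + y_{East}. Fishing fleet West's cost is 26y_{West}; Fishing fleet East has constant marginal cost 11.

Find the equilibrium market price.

Fishing fleet West's profit: π = y_{West}(128 − 2(y_{West} + y_{East})) − 26y_{West}.
∂π/∂y_{West} = 102 − 4y_{West} − 2y_{East} = 0, so y_{West} = 25.5 − 0.5y_{East}.
By the same steps for East: y_{East} = 29.25 − 0.5y_{West}.
Solving the two reaction functions simultaneously: (1 − (−0.5)(−0.5))y_{West} = 25.5 − 0.5·29.25, so 0.75y_{West} = 10.875 and y_{West} = 14.5.
Then y_{East} = 29.25 − 0.5·14.5 = 22.
Equilibrium price: P = 128 − 2·36.5 = 55.

55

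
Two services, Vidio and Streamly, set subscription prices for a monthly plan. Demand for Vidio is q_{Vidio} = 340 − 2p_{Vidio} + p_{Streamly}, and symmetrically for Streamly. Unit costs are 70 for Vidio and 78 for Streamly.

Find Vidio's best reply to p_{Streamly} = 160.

Vidio's profit: π = (p_{Vidio} − 70)(340 − 2p_{Vidio} + p_{Streamly}).
∂π/∂p_{Vidio} = 480 − 4p_{Vidio} + p_{Streamly} = 0 ⇒ p_{Vidio} = 120 + 0.25p_{Streamly}.
At p_{Streamly} = 160: p_{Vidio} = 120 + 0.25·160 = 160.

160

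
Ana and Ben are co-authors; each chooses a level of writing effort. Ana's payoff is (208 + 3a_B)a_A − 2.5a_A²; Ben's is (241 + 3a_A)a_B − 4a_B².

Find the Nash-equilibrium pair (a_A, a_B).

77, 59

Expanding Ana's payoff: 208a_A + 3a_Ba_A − 2.5a_A².
∂π/∂a_A = 208 + 3a_B − 5a_A = 0, so a_A = 41.6 + 0.6a_B.
Likewise for Ben: a_B = 30.125 + 0.375a_A.
Solving the two reaction functions simultaneously: (1 − (0.6)(0.375))a_A = 41.6 + 0.6·30.125, so 0.775a_A = 59.675 and a_A = 77.
Then a_B = 30.125 + 0.375·77 = 59.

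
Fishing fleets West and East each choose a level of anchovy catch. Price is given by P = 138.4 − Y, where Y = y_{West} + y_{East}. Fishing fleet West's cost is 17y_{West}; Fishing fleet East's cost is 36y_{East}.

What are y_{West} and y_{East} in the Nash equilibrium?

46.8, 27.8

Fishing fleet West's profit: π = y_{West}(138.4 − (y_{West} + y_{East})) − 17y_{West}.
∂π/∂y_{West} = 121.4 − 2y_{West} − y_{East} = 0, so y_{West} = 60.7 − 0.5y_{East}.
By the same steps for East: y_{East} = 51.2 − 0.5y_{West}.
Solving the two reaction functions simultaneously: (1 − (−0.5)(−0.5))y_{West} = 60.7 − 0.5·51.2, so 0.75y_{West} = 35.1 and y_{West} = 46.8.
Then y_{East} = 51.2 − 0.5·46.8 = 27.8.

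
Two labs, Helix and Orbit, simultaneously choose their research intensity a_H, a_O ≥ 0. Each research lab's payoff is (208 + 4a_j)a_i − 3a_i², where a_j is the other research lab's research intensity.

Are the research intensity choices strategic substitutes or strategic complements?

strategic complements

Helix's payoff is (208 + 4a_O)a_H − 3a_H².
∂π/∂a_H = 208 + 4a_O − 6a_H = 0, so a_H = 104/3 + (2/3)a_O.
The best-response slope da_H/da_O = 2/3 > 0: the reaction function is upward-sloping, so the choices are strategic complements.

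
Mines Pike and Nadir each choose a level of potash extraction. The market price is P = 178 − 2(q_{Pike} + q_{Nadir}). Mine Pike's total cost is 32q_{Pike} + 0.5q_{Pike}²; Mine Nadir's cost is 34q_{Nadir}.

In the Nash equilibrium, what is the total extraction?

45.25

Mine Pike's profit: π = q_{Pike}(178 − 2(q_{Pike} + q_{Nadir})) − 32q_{Pike} − 0.5q_{Pike}².
∂π/∂q_{Pike} = 146 − 5q_{Pike} − 2q_{Nadir} = 0, so q_{Pike} = 29.2 − 0.4q_{Nadir}.
For Nadir: ∂π/∂q_{Nadir} = 144 − 4q_{Nadir} − 2q_{Pike} = 0 ⇒ q_{Nadir} = 36 − 0.5q_{Pike}.
Solving the two reaction functions simultaneously: (1 − (−0.4)(−0.5))q_{Pike} = 29.2 − 0.4·36, so 0.8q_{Pike} = 14.8 and q_{Pike} = 18.5.
Then q_{Nadir} = 36 − 0.5·18.5 = 26.75.
Total extraction: 18.5 + 26.75 = 45.25.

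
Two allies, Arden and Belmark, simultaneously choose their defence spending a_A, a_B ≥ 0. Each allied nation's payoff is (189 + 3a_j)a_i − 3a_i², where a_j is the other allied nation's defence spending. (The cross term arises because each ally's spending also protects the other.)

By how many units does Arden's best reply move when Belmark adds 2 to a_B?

1

Arden's payoff is (189 + 3a_B)a_A − 3a_A².
∂π/∂a_A = 189 + 3a_B − 6a_A = 0, so a_A = 31.5 + 0.5a_B.
The reaction-function slope is 0.5, so a 2-unit rise in a_B moves a_A by 0.5 × 2 = 1. Arden's best response rises — the actions are strategic complements.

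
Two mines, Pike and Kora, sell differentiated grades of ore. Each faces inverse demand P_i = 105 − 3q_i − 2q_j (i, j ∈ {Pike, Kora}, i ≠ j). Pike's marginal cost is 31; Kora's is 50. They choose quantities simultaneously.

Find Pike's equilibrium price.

62.3125

Mine Pike's profit: π = q_{Pike}(105 − 3q_{Pike} − 2q_{Kora}) − 31q_{Pike}.
∂π/∂q_{Pike} = 74 − 6q_{Pike} − 2q_{Kora} = 0 ⇒ q_{Pike} = 37/3 − (1/3)q_{Kora}.
Similarly q_{Kora} = 55/6 − (1/3)q_{Pike}.
Substituting the second reaction function into the first: q_{Pike} = 37/3 − (1/3)(55/6 − (1/3)q_{Pike}), which gives (8/9)q_{Pike} = 167/18 ⇒ q_{Pike} = 10.4375.
Then q_{Kora} = 55/6 − (1/3)·10.4375 = 5.6875.
P_{Pike} = 105 − 3·10.4375 − 2·5.6875 = 62.3125.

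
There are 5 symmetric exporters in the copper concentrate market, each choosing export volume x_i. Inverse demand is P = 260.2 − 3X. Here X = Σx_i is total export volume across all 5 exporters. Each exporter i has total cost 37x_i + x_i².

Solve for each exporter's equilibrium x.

11.16

A representative exporter's profit is π_i = x_i(260.2 − 3X) − 37x_i − x_i², with X = x_i + Σ_{j≠i} x_j.
First-order condition: 223.2 − 8x_i − 3Σ_{j≠i} x_j = 0.
Imposing symmetry (x_j = x for all j) turns Σ_{j≠i} x_j into 4x, so 223.2 = 20x and x = 11.16.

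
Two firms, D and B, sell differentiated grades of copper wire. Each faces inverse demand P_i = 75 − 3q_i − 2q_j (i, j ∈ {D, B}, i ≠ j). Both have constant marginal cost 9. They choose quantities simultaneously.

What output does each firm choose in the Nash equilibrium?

8.25

Firm D's profit: π = q_D(75 − 3q_D − 2q_B) − 9q_D.
∂π/∂q_D = 66 − 6q_D − 2q_B = 0 ⇒ q_D = 11 − (1/3)q_B.
Setting q_D = q_B in the reaction function: q_D = 11 − (1/3)q_D, so q_D = 11 / (4/3) = 8.25.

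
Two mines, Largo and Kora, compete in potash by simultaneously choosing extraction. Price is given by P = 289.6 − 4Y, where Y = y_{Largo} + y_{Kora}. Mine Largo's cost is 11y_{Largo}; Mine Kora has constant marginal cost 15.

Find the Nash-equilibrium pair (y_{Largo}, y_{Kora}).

23.55, 22.55

Mine Largo's profit: π = y_{Largo}(289.6 − 4(y_{Largo} + y_{Kora})) − 11y_{Largo}.
∂π/∂y_{Largo} = 278.6 − 8y_{Largo} − 4y_{Kora} = 0, so y_{Largo} = 34.825 − 0.5y_{Kora}.
By the same steps for Kora: y_{Kora} = 34.325 − 0.5y_{Largo}.
Substituting the second reaction function into the first: y_{Largo} = 34.825 − 0.5(34.325 − 0.5y_{Largo}), which gives 0.75y_{Largo} = 17.6625 ⇒ y_{Largo} = 23.55.
Then y_{Kora} = 34.325 − 0.5·23.55 = 22.55.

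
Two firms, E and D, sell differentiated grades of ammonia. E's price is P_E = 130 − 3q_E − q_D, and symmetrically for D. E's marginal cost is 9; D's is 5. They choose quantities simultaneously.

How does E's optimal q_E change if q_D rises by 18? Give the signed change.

-3

Firm E's profit: π = q_E(130 − 3q_E − q_D) − 9q_E.
∂π/∂q_E = 121 − 6q_E − q_D = 0 ⇒ q_E = 121/6 − (1/6)q_D.
The reaction-function slope is −1/6, so an 18-unit rise in q_D moves q_E by −1/6 × 18 = −3. E's best response falls — the actions are strategic substitutes.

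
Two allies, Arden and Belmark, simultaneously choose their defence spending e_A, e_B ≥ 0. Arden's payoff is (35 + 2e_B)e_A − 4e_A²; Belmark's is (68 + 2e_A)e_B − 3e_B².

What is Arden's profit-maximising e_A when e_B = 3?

5.125

Expanding Arden's payoff: 35e_A + 2e_Be_A − 4e_A².
∂π/∂e_A = 35 + 2e_B − 8e_A = 0, so e_A = 4.375 + 0.25e_B.
At e_B = 3: e_A = 4.375 + 0.25·3 = 5.125.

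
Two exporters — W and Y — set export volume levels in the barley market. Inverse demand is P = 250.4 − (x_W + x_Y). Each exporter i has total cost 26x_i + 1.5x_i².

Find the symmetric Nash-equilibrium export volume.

37.4

Exporter W's profit: π = x_W(250.4 − (x_W + x_Y)) − 26x_W − 1.5x_W².
∂π/∂x_W = 224.4 − 5x_W − x_Y = 0, so x_W = 44.88 − 0.2x_Y.
The game is symmetric, so in equilibrium x_Y = x_W: the reaction function gives 1.2x_W = 44.88, hence x_W = 37.4.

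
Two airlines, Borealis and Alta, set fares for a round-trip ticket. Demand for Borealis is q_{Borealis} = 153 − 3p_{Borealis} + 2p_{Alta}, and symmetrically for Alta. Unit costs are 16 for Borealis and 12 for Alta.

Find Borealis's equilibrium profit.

Borealis's profit: π = (p_{Borealis} − 16)(153 − 3p_{Borealis} + 2p_{Alta}).
∂π/∂p_{Borealis} = 201 − 6p_{Borealis} + 2p_{Alta} = 0 ⇒ p_{Borealis} = 33.5 + (1/3)p_{Alta}.
Similarly p_{Alta} = 31.5 + (1/3)p_{Borealis}.
Solving the two reaction functions simultaneously: (1 − (1/3)(1/3))p_{Borealis} = 33.5 + (1/3)·31.5, so (8/9)p_{Borealis} = 44 and p_{Borealis} = 49.5.
Then p_{Alta} = 31.5 + (1/3)·49.5 = 48.
q_{Borealis} = 153 − 3·49.5 + 2·48 = 100.5.
Profit = (49.5 − 16)·100.5 = 3366.75.

3366.75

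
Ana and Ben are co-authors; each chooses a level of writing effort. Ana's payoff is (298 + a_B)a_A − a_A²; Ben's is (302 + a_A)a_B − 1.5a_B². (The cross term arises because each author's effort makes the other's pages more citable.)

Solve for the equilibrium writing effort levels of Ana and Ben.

Expanding Ana's payoff: 298a_A + a_Ba_A − a_A².
∂π/∂a_A = 298 + a_B − 2a_A = 0, so a_A = 149 + 0.5a_B.
Likewise for Ben: a_B = 302/3 + (1/3)a_A.
Substituting the second reaction function into the first: a_A = 149 + 0.5(302/3 + (1/3)a_A), which gives (5/6)a_A = 598/3 ⇒ a_A = 239.2.
Then a_B = 302/3 + (1/3)·239.2 = 180.4.

239.2, 180.4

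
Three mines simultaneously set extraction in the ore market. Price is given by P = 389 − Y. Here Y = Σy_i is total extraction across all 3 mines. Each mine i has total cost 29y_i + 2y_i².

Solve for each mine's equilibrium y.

45

A representative mine's profit is π_i = y_i(389 − Y) − 29y_i − 2y_i², with Y = y_i + Σ_{j≠i} y_j.
First-order condition: 360 − 6y_i − Σ_{j≠i} y_j = 0.
With identical mines, set every y_j = y: then 360 − 6y − 2y = 0, i.e. y = 360/8 = 45.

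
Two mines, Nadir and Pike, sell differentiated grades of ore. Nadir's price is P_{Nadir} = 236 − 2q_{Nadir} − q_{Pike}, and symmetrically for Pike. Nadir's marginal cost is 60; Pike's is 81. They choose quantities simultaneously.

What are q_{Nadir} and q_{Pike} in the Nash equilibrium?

Mine Nadir's profit: π = q_{Nadir}(236 − 2q_{Nadir} − q_{Pike}) − 60q_{Nadir}.
∂π/∂q_{Nadir} = 176 − 4q_{Nadir} − q_{Pike} = 0 ⇒ q_{Nadir} = 44 − 0.25q_{Pike}.
Similarly q_{Pike} = 38.75 − 0.25q_{Nadir}.
Solving the two reaction functions simultaneously: (1 − (−0.25)(−0.25))q_{Nadir} = 44 − 0.25·38.75, so 0.9375q_{Nadir} = 34.3125 and q_{Nadir} = 36.6.
Then q_{Pike} = 38.75 − 0.25·36.6 = 29.6.

36.6, 29.6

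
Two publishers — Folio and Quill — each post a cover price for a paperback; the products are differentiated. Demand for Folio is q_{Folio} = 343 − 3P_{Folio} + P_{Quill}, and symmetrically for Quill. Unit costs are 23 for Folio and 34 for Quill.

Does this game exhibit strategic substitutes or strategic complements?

strategic complements

Folio's profit: π = (P_{Folio} − 23)(343 − 3P_{Folio} + P_{Quill}).
∂π/∂P_{Folio} = 412 − 6P_{Folio} + P_{Quill} = 0 ⇒ P_{Folio} = 206/3 + (1/6)P_{Quill}.
The best-response slope dP_{Folio}/dP_{Quill} = 1/6 > 0: the reaction function is upward-sloping, so the choices are strategic complements.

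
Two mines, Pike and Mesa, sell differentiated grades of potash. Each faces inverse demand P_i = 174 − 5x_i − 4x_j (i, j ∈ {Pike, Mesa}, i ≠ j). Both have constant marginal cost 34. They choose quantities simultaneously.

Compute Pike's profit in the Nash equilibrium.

500

Mine Pike's profit: π = x_{Pike}(174 − 5x_{Pike} − 4x_{Mesa}) − 34x_{Pike}.
∂π/∂x_{Pike} = 140 − 10x_{Pike} − 4x_{Mesa} = 0 ⇒ x_{Pike} = 14 − 0.4x_{Mesa}.
Setting x_{Pike} = x_{Mesa} in the reaction function: x_{Pike} = 14 − 0.4x_{Pike}, so x_{Pike} = 14 / 1.4 = 10.
P_{Pike} = 174 − 5·10 − 4·10 = 84.
Profit = (84 − 34)·10 = 500.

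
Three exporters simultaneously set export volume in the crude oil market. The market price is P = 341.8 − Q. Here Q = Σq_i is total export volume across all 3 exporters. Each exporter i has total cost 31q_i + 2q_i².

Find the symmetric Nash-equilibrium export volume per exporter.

A representative exporter's profit is π_i = q_i(341.8 − Q) − 31q_i − 2q_i², with Q = q_i + Σ_{j≠i} q_j.
First-order condition: 310.8 − 6q_i − Σ_{j≠i} q_j = 0.
In a symmetric equilibrium every exporter chooses the same q, so Σ_{j≠i} q_j = 2q. The condition becomes 310.8 − 8q = 0, giving q = 310.8/8 = 38.85.

38.85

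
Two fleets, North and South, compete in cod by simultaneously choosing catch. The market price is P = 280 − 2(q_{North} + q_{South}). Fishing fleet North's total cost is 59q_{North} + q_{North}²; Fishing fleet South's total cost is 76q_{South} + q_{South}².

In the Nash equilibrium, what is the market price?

Fishing fleet North's profit: π = q_{North}(280 − 2(q_{North} + q_{South})) − 59q_{North} − q_{North}².
∂π/∂q_{North} = 221 − 6q_{North} − 2q_{South} = 0, so q_{North} = 221/6 − (1/3)q_{South}.
By the same steps for South: q_{South} = 34 − (1/3)q_{North}.
Solving the two reaction functions simultaneously: (1 − (−1/3)(−1/3))q_{North} = 221/6 − (1/3)·34, so (8/9)q_{North} = 25.5 and q_{North} = 28.6875.
Then q_{South} = 34 − (1/3)·28.6875 = 24.4375.
Equilibrium price: P = 280 − 2·53.125 = 173.75.

173.75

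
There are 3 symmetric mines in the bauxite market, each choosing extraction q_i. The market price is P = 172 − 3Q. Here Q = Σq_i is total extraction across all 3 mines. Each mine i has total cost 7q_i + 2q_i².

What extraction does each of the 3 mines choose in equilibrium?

10.3125

A representative mine's profit is π_i = q_i(172 − 3Q) − 7q_i − 2q_i², with Q = q_i + Σ_{j≠i} q_j.
First-order condition: 165 − 10q_i − 3Σ_{j≠i} q_j = 0.
With identical mines, set every q_j = q: then 165 − 10q − 6q = 0, i.e. q = 165/16 = 10.3125.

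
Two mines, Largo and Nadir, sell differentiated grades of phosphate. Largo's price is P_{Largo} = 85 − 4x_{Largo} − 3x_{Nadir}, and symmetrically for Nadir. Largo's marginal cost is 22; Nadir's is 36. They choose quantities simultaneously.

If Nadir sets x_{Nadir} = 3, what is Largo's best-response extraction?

6.75

Mine Largo's profit: π = x_{Largo}(85 − 4x_{Largo} − 3x_{Nadir}) − 22x_{Largo}.
∂π/∂x_{Largo} = 63 − 8x_{Largo} − 3x_{Nadir} = 0 ⇒ x_{Largo} = 7.875 − 0.375x_{Nadir}.
At x_{Nadir} = 3: x_{Largo} = 7.875 − 0.375·3 = 6.75.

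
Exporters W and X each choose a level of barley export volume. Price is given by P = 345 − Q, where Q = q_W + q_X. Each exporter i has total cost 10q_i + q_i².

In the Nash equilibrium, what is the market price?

211

Exporter W's profit: π = q_W(345 − (q_W + q_X)) − 10q_W − q_W².
∂π/∂q_W = 335 − 4q_W − q_X = 0, so q_W = 83.75 − 0.25q_X.
The game is symmetric, so in equilibrium q_X = q_W: the reaction function gives 1.25q_W = 83.75, hence q_W = 67.
Equilibrium price: P = 345 − 134 = 211.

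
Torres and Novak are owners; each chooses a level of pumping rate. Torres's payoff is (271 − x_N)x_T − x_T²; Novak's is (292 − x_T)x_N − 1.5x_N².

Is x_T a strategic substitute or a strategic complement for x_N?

strategic substitutes

Expanding Torres's payoff: 271x_T − x_Nx_T − x_T².
∂π/∂x_T = 271 − x_N − 2x_T = 0, so x_T = 135.5 − 0.5x_N.
The best-response slope dx_T/dx_N = −0.5 < 0: the reaction function is downward-sloping, so the choices are strategic substitutes.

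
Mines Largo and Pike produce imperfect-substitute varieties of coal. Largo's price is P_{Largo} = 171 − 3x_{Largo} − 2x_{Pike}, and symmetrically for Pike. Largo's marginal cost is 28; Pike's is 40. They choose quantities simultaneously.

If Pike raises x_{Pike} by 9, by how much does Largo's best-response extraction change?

-3

Mine Largo's profit: π = x_{Largo}(171 − 3x_{Largo} − 2x_{Pike}) − 28x_{Largo}.
∂π/∂x_{Largo} = 143 − 6x_{Largo} − 2x_{Pike} = 0 ⇒ x_{Largo} = 143/6 − (1/3)x_{Pike}.
The reaction-function slope is −1/3, so a 9-unit rise in x_{Pike} moves x_{Largo} by −1/3 × 9 = −3. Largo's best response falls — the actions are strategic substitutes.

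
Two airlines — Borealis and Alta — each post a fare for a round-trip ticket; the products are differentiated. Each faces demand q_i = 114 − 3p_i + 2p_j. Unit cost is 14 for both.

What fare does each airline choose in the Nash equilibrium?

39

Borealis's profit: π = (p_{Borealis} − 14)(114 − 3p_{Borealis} + 2p_{Alta}).
∂π/∂p_{Borealis} = 156 − 6p_{Borealis} + 2p_{Alta} = 0 ⇒ p_{Borealis} = 26 + (1/3)p_{Alta}.
Setting p_{Borealis} = p_{Alta} in the reaction function: p_{Borealis} = 26 + (1/3)p_{Borealis}, so p_{Borealis} = 26 / (2/3) = 39.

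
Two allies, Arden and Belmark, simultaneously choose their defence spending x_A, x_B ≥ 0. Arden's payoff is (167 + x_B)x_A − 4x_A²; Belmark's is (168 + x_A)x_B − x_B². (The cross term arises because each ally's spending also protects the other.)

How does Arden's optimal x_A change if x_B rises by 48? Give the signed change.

6

Expanding Arden's payoff: 167x_A + x_Bx_A − 4x_A².
∂π/∂x_A = 167 + x_B − 8x_A = 0, so x_A = 20.875 + 0.125x_B.
The reaction-function slope is 0.125, so a 48-unit rise in x_B moves x_A by 0.125 × 48 = 6. Arden's best response rises — the actions are strategic complements.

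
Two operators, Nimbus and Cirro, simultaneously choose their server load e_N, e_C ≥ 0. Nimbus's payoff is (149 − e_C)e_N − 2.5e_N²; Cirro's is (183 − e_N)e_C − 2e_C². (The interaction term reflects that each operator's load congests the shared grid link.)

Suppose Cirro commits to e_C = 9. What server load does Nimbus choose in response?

28

Expanding Nimbus's payoff: 149e_N − e_Ce_N − 2.5e_N².
∂π/∂e_N = 149 − e_C − 5e_N = 0, so e_N = 29.8 − 0.2e_C.
At e_C = 9: e_N = 29.8 − 0.2·9 = 28.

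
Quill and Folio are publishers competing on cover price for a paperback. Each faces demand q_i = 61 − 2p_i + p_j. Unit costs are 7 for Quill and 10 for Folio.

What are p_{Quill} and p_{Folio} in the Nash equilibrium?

25.4, 26.6

Quill's profit: π = (p_{Quill} − 7)(61 − 2p_{Quill} + p_{Folio}).
∂π/∂p_{Quill} = 75 − 4p_{Quill} + p_{Folio} = 0 ⇒ p_{Quill} = 18.75 + 0.25p_{Folio}.
Similarly p_{Folio} = 20.25 + 0.25p_{Quill}.
Solving the two reaction functions simultaneously: (1 − (0.25)(0.25))p_{Quill} = 18.75 + 0.25·20.25, so 0.9375p_{Quill} = 23.8125 and p_{Quill} = 25.4.
Then p_{Folio} = 20.25 + 0.25·25.4 = 26.6.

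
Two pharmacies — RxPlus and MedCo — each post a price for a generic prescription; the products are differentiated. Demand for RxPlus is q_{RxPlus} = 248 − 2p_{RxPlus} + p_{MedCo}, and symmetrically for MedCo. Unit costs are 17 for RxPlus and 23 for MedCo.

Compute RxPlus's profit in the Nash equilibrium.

12105.68

RxPlus's profit: π = (p_{RxPlus} − 17)(248 − 2p_{RxPlus} + p_{MedCo}).
∂π/∂p_{RxPlus} = 282 − 4p_{RxPlus} + p_{MedCo} = 0 ⇒ p_{RxPlus} = 70.5 + 0.25p_{MedCo}.
Similarly p_{MedCo} = 73.5 + 0.25p_{RxPlus}.
Plugging p_{MedCo} into RxPlus's best response: p_{RxPlus} = 70.5 + 0.25(73.5 + 0.25p_{RxPlus}) ⇒ 0.9375p_{RxPlus} = 88.875, so p_{RxPlus} = 94.8.
Then p_{MedCo} = 73.5 + 0.25·94.8 = 97.2.
q_{RxPlus} = 248 − 2·94.8 + 97.2 = 155.6.
Profit = (94.8 − 17)·155.6 = 12105.68.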